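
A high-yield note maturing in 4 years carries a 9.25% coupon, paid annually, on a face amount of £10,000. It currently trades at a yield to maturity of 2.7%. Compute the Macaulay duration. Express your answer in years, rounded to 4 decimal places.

Periodic yield y = 0.027. Discount each cash flow and weight by its year:
  t   CF        PV=CF/(1+0.027)^t    t·PV
  1       925.00       900.6816       900.6816
  2       925.00       877.0025     1,754.0051
  3       925.00       853.9460     2,561.8380
  4    10,925.00     9,820.6373    39,282.5492
  Σ                 12,452.2674    44,499.0738
Price P = Σ PV = 12,452.2674.
Macaulay duration = Σ(t·PV) / P = 44,499.0738 / 12,452.2674 = 3.57357 years.

3.5736 years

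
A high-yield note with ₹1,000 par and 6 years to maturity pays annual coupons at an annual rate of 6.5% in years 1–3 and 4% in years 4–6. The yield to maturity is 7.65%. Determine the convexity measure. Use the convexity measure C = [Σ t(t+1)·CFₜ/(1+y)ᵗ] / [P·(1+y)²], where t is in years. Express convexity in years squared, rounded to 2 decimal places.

With y = 0.0765:
  t   CF        PV=CF/(1+0.0765)^t    t·PV        t(t+1)·PV
  1        65.00        60.3809        60.3809         120.7617
  2        65.00        56.0900       112.1800         336.5399
  3        65.00        52.1040       156.3121         625.2483
  4        40.00        29.7854       119.1417         595.7086
  5        40.00        27.6688       138.3438         830.0630
  6     1,040.00       668.2656     4,009.5939      28,067.1570
  Σ                    894.2947     4,595.9523      30,575.4785
P = 894.2947.
Convexity = Σ t(t+1)·PV / [P·(1+y)²] = 30,575.4785 / (894.2947 × 1.158852) = 29.50289.

29.50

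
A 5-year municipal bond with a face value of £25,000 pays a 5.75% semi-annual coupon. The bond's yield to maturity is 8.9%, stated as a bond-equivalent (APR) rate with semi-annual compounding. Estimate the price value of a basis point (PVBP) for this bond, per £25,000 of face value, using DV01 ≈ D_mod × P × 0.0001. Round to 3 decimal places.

Periodic yield y = 0.0445.
  t   CF        PV=CF/(1+0.0445)^t    t·PV
  1       718.75       688.1283       688.1283
  2       718.75       658.8112     1,317.6224
  3       718.75       630.7431     1,892.2294
  4       718.75       603.8709     2,415.4835
  5       718.75       578.1435     2,890.7174
  6       718.75       553.5122     3,321.0732
  7       718.75       529.9303     3,709.5121
  8       718.75       507.3531     4,058.8247
  9       718.75       485.7378     4,371.6398
  10   25,718.75    16,640.4633   166,404.6330
  Σ                 21,876.6936   191,069.8636
P = 21,876.6936; D_Mac = 8.73395 half-year periods = 4.36697 yrs; D_mod = 4.18092 yrs.
DV01 ≈ 4.18092 × 21,876.6936 × 0.0001 = 9.146475.

£9.146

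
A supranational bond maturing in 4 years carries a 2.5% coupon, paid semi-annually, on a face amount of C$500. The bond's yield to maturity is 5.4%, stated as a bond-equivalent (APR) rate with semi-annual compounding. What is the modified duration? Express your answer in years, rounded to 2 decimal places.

Periodic yield y = 0.027. First find Macaulay duration:
  t   CF        PV=CF/(1+0.027)^t    t·PV
  1         6.25         6.0857         6.0857
  2         6.25         5.9257        11.8514
  3         6.25         5.7699        17.3097
  4         6.25         5.6182        22.4729
  5         6.25         5.4705        27.3525
  6         6.25         5.3267        31.9601
  7         6.25         5.1866        36.3065
  8       506.25       409.0736     3,272.5891
  Σ                    448.4570     3,425.9279
P = 448.4570; Macaulay duration = 3,425.9279 / 448.4570 = 7.63937 half-year periods = 3.81968 years.
Modified duration = D_Mac / (1 + y) = 3.81968 / 1.027 = 3.71926 years.

3.72 years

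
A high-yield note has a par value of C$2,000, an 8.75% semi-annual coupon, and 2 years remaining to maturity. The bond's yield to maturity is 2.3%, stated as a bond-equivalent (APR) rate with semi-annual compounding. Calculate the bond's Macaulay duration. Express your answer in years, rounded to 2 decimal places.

1.89 years

Periodic yield y = 0.0115. Discount each cash flow and weight by its period:
  t   CF        PV=CF/(1+0.0115)^t    t·PV
  1        87.50        86.5052        86.5052
  2        87.50        85.5217       171.0434
  3        87.50        84.5494       253.6481
  4     2,087.50     1,994.1735     7,976.6939
  Σ                  2,250.7497     8,487.8906
Price P = Σ PV = 2,250.7497.
Macaulay duration = Σ(t·PV) / P = 8,487.8906 / 2,250.7497 = 3.77114 half-year periods.
In years: 3.77114 / 2 = 1.88557 years.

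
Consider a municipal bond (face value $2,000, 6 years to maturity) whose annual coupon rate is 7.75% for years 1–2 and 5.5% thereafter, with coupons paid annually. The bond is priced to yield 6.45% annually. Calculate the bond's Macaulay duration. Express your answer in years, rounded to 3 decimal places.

5.095 years

Periodic yield y = 0.0645. Discount each cash flow and weight by its year:
  t   CF        PV=CF/(1+0.0645)^t    t·PV
  1       155.00       145.6083       145.6083
  2       155.00       136.7856       273.5712
  3       110.00        91.1918       273.5753
  4       110.00        85.6663       342.6652
  5       110.00        80.4756       402.3781
  6     2,110.00     1,450.1351     8,700.8105
  Σ                  1,989.8627    10,138.6086
Price P = Σ PV = 1,989.8627.
Macaulay duration = Σ(t·PV) / P = 10,138.6086 / 1,989.8627 = 5.09513 years.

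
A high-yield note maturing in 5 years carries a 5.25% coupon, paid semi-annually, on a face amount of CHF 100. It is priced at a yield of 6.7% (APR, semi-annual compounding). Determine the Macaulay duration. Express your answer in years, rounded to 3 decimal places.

Periodic yield y = 0.0335. Discount each cash flow and weight by its period:
  t   CF        PV=CF/(1+0.0335)^t    t·PV
  1        2.625         2.5399         2.5399
  2        2.625         2.4576         4.9152
  3        2.625         2.3779         7.1338
  4        2.625         2.3008         9.2034
  5        2.625         2.2263        11.1313
  6        2.625         2.1541        12.9246
  7        2.625         2.0843        14.5900
  8        2.625         2.0167        16.1338
  9        2.625         1.9513        17.5621
  10     102.625        73.8156       738.1564
  Σ                     93.9246       834.2904
Price P = Σ PV = 93.9246.
Macaulay duration = Σ(t·PV) / P = 834.2904 / 93.9246 = 8.88255 half-year periods.
In years: 8.88255 / 2 = 4.44128 years.

4.441 years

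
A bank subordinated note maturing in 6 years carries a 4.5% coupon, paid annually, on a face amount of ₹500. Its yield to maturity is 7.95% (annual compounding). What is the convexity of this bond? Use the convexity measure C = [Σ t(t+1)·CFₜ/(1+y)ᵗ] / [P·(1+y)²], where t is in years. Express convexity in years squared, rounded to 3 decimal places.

30.702

With y = 0.0795:
  t   CF        PV=CF/(1+0.0795)^t    t·PV        t(t+1)·PV
  1        22.50        20.8430        20.8430          41.6860
  2        22.50        19.3080        38.6160         115.8480
  3        22.50        17.8861        53.6582         214.6327
  4        22.50        16.5688        66.2753         331.3767
  5        22.50        15.3486        76.7431         460.4585
  6       522.50       330.1797     1,981.0784      13,867.5489
  Σ                    420.1342     2,237.2140      15,031.5507
P = 420.1342.
Convexity = Σ t(t+1)·PV / [P·(1+y)²] = 15,031.5507 / (420.1342 × 1.165320) = 30.70227.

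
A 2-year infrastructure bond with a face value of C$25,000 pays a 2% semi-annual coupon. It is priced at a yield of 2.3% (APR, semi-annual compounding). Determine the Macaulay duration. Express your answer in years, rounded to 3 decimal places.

1.970 years

Periodic yield y = 0.0115. Discount each cash flow and weight by its period:
  t   CF        PV=CF/(1+0.0115)^t    t·PV
  1       250.00       247.1577       247.1577
  2       250.00       244.3477       488.6954
  3       250.00       241.5696       724.7089
  4    25,250.00    24,121.1403    96,484.5610
  Σ                 24,854.2153    97,945.1230
Price P = Σ PV = 24,854.2153.
Macaulay duration = Σ(t·PV) / P = 97,945.1230 / 24,854.2153 = 3.94079 half-year periods.
In years: 3.94079 / 2 = 1.97039 years.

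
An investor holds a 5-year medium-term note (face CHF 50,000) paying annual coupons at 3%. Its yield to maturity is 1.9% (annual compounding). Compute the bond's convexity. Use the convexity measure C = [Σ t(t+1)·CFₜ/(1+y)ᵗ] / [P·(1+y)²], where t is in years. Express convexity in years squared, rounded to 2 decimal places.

26.78

With y = 0.019:
  t   CF        PV=CF/(1+0.019)^t    t·PV        t(t+1)·PV
  1     1,500.00     1,472.0314     1,472.0314       2,944.0628
  2     1,500.00     1,444.5843     2,889.1686       8,667.5058
  3     1,500.00     1,417.6490     4,252.9469      17,011.7877
  4     1,500.00     1,391.2159     5,564.8635      27,824.3174
  5    51,500.00    46,874.4634   234,372.3169   1,406,233.9016
  Σ                 52,599.9439   248,551.3273   1,462,681.5753
P = 52,599.9439.
Convexity = Σ t(t+1)·PV / [P·(1+y)²] = 1,462,681.5753 / (52,599.9439 × 1.038361) = 26.78034.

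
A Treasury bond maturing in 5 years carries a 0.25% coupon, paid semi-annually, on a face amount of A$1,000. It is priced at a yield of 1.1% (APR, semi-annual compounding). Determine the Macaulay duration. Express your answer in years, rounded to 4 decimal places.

4.9712 years

Periodic yield y = 0.0055. Discount each cash flow and weight by its period:
  t   CF        PV=CF/(1+0.0055)^t    t·PV
  1         1.25         1.2432         1.2432
  2         1.25         1.2364         2.4727
  3         1.25         1.2296         3.6888
  4         1.25         1.2229         4.8915
  5         1.25         1.2162         6.0809
  6         1.25         1.2095         7.2572
  7         1.25         1.2029         8.4204
  8         1.25         1.1963         9.5707
  9         1.25         1.1898        10.7081
  10    1,001.25       947.8111     9,478.1108
  Σ                    958.7578     9,532.4443
Price P = Σ PV = 958.7578.
Macaulay duration = Σ(t·PV) / P = 9,532.4443 / 958.7578 = 9.94249 half-year periods.
In years: 9.94249 / 2 = 4.97125 years.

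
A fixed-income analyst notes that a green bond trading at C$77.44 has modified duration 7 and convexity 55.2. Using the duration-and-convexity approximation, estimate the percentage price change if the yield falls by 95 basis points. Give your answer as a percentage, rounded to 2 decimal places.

Duration effect: -D_mod·Δy = -7 × (-0.0095) = +0.066500
Convexity effect: ½·C·(Δy)² = 0.5 × 55.2 × (-0.0095)² = +0.0024909
ΔP/P ≈ +0.066500 + 0.0024909 = +0.0689909
= +6.89909%.

+6.90%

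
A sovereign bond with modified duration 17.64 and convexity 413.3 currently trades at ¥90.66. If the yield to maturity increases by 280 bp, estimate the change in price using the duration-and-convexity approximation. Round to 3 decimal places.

-¥30.091

Duration effect: -D_mod·Δy = -17.64 × (+0.028) = -0.493920
Convexity effect: ½·C·(Δy)² = 0.5 × 413.3 × (0.028)² = +0.1620136
ΔP/P ≈ -0.493920 + 0.1620136 = -0.3319064
ΔP ≈ 90.66 × (-0.3319064) = -30.090634224.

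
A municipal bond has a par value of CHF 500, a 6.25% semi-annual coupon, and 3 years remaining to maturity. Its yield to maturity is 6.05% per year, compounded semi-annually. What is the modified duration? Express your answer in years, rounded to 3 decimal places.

2.701 years

Periodic yield y = 0.03025. First find Macaulay duration:
  t   CF        PV=CF/(1+0.03025)^t    t·PV
  1       15.625        15.1662        15.1662
  2       15.625        14.7209        29.4418
  3       15.625        14.2887        42.8660
  4       15.625        13.8691        55.4766
  5       15.625        13.4619        67.3096
  6      515.625       431.1995     2,587.1969
  Σ                    502.7064     2,797.4571
P = 502.7064; Macaulay duration = 2,797.4571 / 502.7064 = 5.56479 half-year periods = 2.78240 years.
Modified duration = D_Mac / (1 + y) = 2.78240 / 1.03025 = 2.70070 years.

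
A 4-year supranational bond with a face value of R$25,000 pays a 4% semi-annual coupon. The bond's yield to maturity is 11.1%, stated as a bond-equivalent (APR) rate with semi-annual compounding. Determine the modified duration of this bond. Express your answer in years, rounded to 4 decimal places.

3.4975 years

Periodic yield y = 0.0555. First find Macaulay duration:
  t   CF        PV=CF/(1+0.0555)^t    t·PV
  1       500.00       473.7091       473.7091
  2       500.00       448.8007       897.6014
  3       500.00       425.2020     1,275.6060
  4       500.00       402.8441     1,611.3766
  5       500.00       381.6619     1,908.3095
  6       500.00       361.5935     2,169.5608
  7       500.00       342.5803     2,398.0619
  8    25,500.00    16,552.9072   132,423.2573
  Σ                 19,389.2988   143,157.4826
P = 19,389.2988; Macaulay duration = 143,157.4826 / 19,389.2988 = 7.38332 half-year periods = 3.69166 years.
Modified duration = D_Mac / (1 + y) = 3.69166 / 1.0555 = 3.49755 years.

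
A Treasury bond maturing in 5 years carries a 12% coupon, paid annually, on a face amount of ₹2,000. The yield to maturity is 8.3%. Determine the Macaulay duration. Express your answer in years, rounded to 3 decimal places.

Periodic yield y = 0.083. Discount each cash flow and weight by its year:
  t   CF        PV=CF/(1+0.083)^t    t·PV
  1       240.00       221.6066       221.6066
  2       240.00       204.6229       409.2459
  3       240.00       188.9409       566.8226
  4       240.00       174.4606       697.8425
  5     2,240.00     1,503.5080     7,517.5399
  Σ                  2,293.1390     9,413.0574
Price P = Σ PV = 2,293.1390.
Macaulay duration = Σ(t·PV) / P = 9,413.0574 / 2,293.1390 = 4.10488 years.

4.105 years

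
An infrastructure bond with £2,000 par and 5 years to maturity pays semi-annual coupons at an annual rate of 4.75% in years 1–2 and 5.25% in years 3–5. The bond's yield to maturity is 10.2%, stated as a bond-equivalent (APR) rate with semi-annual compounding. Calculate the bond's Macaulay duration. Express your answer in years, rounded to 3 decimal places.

4.424 years

Periodic yield y = 0.051. Discount each cash flow and weight by its period:
  t   CF        PV=CF/(1+0.051)^t    t·PV
  1        47.50        45.1951        45.1951
  2        47.50        43.0020        86.0039
  3        47.50        40.9153       122.7458
  4        47.50        38.9299       155.7194
  5        52.50        40.9398       204.6990
  6        52.50        38.9532       233.7191
  7        52.50        37.0630       259.4408
  8        52.50        35.2645       282.1159
  9        52.50        33.5533       301.9794
  10    2,052.50     1,248.1190    12,481.1903
  Σ                  1,601.9349    14,172.8088
Price P = Σ PV = 1,601.9349.
Macaulay duration = Σ(t·PV) / P = 14,172.8088 / 1,601.9349 = 8.84731 half-year periods.
In years: 8.84731 / 2 = 4.42365 years.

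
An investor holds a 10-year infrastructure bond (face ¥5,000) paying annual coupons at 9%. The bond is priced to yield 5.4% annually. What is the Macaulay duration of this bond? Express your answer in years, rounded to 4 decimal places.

Periodic yield y = 0.054. Discount each cash flow and weight by its year:
  t   CF        PV=CF/(1+0.054)^t    t·PV
  1       450.00       426.9450       426.9450
  2       450.00       405.0711       810.1423
  3       450.00       384.3180     1,152.9539
  4       450.00       364.6280     1,458.5122
  5       450.00       345.9469     1,729.7346
  6       450.00       328.2229     1,969.3373
  7       450.00       311.4069     2,179.8483
  8       450.00       295.4525     2,363.6198
  9       450.00       280.3154     2,522.8389
  10    5,450.00     3,220.9975    32,209.9754
  Σ                  6,363.3043    46,823.9076
Price P = Σ PV = 6,363.3043.
Macaulay duration = Σ(t·PV) / P = 46,823.9076 / 6,363.3043 = 7.35843 years.

7.3584 years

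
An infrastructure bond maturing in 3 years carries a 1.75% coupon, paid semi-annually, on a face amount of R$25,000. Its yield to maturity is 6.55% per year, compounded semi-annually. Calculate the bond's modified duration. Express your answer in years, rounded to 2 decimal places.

2.84 years

Periodic yield y = 0.03275. First find Macaulay duration:
  t   CF        PV=CF/(1+0.03275)^t    t·PV
  1       218.75       211.8131       211.8131
  2       218.75       205.0962       410.1924
  3       218.75       198.5923       595.7770
  4       218.75       192.2947       769.1787
  5       218.75       186.1967       930.9836
  6    25,218.75    20,785.1103   124,710.6621
  Σ                 21,779.1034   127,628.6069
P = 21,779.1034; Macaulay duration = 127,628.6069 / 21,779.1034 = 5.86014 half-year periods = 2.93007 years.
Modified duration = D_Mac / (1 + y) = 2.93007 / 1.03275 = 2.83715 years.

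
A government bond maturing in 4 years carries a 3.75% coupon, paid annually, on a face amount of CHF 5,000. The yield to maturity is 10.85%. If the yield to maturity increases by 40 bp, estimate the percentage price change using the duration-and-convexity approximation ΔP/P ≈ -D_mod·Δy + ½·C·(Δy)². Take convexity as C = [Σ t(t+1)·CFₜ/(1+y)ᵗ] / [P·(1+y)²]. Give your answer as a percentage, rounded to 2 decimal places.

With y = 0.1085:
  t   CF        PV=CF/(1+0.1085)^t    t·PV        t(t+1)·PV
  1       187.50       169.1475       169.1475         338.2950
  2       187.50       152.5913       305.1827         915.5480
  3       187.50       137.6557       412.9671       1,651.8683
  4     5,187.50     3,435.7007    13,742.8027      68,714.0135
  Σ                  3,895.0952    14,630.0999      71,619.7248
P = 3,895.0952; D_Mac = 3.75603 yrs; D_mod = 3.38839 yrs; C = 14.96384.
Duration effect: -3.38839 × (+0.004) = -0.013554
Convexity effect: 0.5 × 14.96384 × (0.004)² = +0.0001197
ΔP/P ≈ -0.013554 + 0.0001197 = -0.013434 = -1.3434%.

-1.34%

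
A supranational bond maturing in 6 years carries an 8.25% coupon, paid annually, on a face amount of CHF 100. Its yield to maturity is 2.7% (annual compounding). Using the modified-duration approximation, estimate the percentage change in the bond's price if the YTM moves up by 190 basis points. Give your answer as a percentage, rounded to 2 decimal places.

Periodic yield y = 0.027. Modified duration first:
  t   CF        PV=CF/(1+0.027)^t    t·PV
  1         8.25         8.0331         8.0331
  2         8.25         7.8219        15.6438
  3         8.25         7.6163        22.8488
  4         8.25         7.4160        29.6642
  5         8.25         7.2211        36.1054
  6       108.25        92.2583       553.5495
  Σ                    130.3667       665.8448
P = 130.3667; D_Mac = 5.10748 yrs; D_mod = 5.10748/(1+0.027) = 4.97320 yrs.
ΔP/P ≈ -D_mod · Δy = -4.97320 × (+0.019) = -0.094491 = -9.4491%.

-9.45%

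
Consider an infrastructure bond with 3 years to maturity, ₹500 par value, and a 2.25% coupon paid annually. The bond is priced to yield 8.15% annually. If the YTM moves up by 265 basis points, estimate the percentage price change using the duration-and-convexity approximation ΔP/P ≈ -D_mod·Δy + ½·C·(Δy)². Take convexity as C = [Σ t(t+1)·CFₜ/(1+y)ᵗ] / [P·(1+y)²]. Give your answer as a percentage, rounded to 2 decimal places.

-6.83%

With y = 0.0815:
  t   CF        PV=CF/(1+0.0815)^t    t·PV        t(t+1)·PV
  1        11.25        10.4022        10.4022          20.8044
  2        11.25         9.6183        19.2367          57.7100
  3       511.25       404.1604     1,212.4812       4,849.9247
  Σ                    424.1809     1,242.1200       4,928.4391
P = 424.1809; D_Mac = 2.92828 yrs; D_mod = 2.70761 yrs; C = 9.93357.
Duration effect: -2.70761 × (+0.0265) = -0.071752
Convexity effect: 0.5 × 9.93357 × (0.0265)² = +0.0034879
ΔP/P ≈ -0.071752 + 0.0034879 = -0.068264 = -6.8264%.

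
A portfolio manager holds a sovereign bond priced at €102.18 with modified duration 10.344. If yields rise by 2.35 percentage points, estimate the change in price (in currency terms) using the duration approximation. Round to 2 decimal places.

-€24.84

Duration approximation: ΔP/P ≈ -D_mod · Δy = -10.344 × (+0.0235) = -0.243084.
ΔP ≈ 102.18 × (-0.243084) = -24.83832312.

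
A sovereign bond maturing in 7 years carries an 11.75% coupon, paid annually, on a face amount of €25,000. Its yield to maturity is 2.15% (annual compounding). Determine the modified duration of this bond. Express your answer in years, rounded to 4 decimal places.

Periodic yield y = 0.0215. First find Macaulay duration:
  t   CF        PV=CF/(1+0.0215)^t    t·PV
  1     2,937.50     2,875.6730     2,875.6730
  2     2,937.50     2,815.1474     5,630.2947
  3     2,937.50     2,755.8956     8,267.6868
  4     2,937.50     2,697.8910    10,791.5638
  5     2,937.50     2,641.1071    13,205.5357
  6     2,937.50     2,585.5185    15,513.1110
  7    27,937.50    24,072.3752   168,506.6263
  Σ                 40,443.6078   224,790.4914
P = 40,443.6078; Macaulay duration = 224,790.4914 / 40,443.6078 = 5.55812 years.
Modified duration = D_Mac / (1 + y) = 5.55812 / 1.0215 = 5.44114 years.

5.4411 years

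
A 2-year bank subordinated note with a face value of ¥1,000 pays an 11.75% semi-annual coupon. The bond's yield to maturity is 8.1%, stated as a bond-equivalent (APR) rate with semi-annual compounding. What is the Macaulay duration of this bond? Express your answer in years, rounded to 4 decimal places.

Periodic yield y = 0.0405. Discount each cash flow and weight by its period:
  t   CF        PV=CF/(1+0.0405)^t    t·PV
  1        58.75        56.4632        56.4632
  2        58.75        54.2655       108.5310
  3        58.75        52.1533       156.4598
  4     1,058.75       903.2856     3,613.1424
  Σ                  1,066.1676     3,934.5964
Price P = Σ PV = 1,066.1676.
Macaulay duration = Σ(t·PV) / P = 3,934.5964 / 1,066.1676 = 3.69041 half-year periods.
In years: 3.69041 / 2 = 1.84521 years.

1.8452 years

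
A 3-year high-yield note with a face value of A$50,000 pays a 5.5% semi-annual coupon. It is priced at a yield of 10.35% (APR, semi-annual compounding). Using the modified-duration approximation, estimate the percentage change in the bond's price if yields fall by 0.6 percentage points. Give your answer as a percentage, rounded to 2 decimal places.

Periodic yield y = 0.05175. Modified duration first:
  t   CF        PV=CF/(1+0.05175)^t    t·PV
  1     1,375.00     1,307.3449     1,307.3449
  2     1,375.00     1,243.0187     2,486.0374
  3     1,375.00     1,181.8576     3,545.5727
  4     1,375.00     1,123.7058     4,494.8231
  5     1,375.00     1,068.4153     5,342.0765
  6    51,375.00    37,955.6743   227,734.0455
  Σ                 43,880.0165   244,909.9000
P = 43,880.0165; D_Mac = 5.58135 half-year periods = 2.79068 yrs; D_mod = 2.79068/(1+0.05175) = 2.65337 yrs.
ΔP/P ≈ -D_mod · Δy = -2.65337 × (-0.006) = +0.015920 = +1.5920%.

+1.59%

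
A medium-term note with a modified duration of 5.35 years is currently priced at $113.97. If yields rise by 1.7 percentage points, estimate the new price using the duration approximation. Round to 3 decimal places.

$103.604

Duration approximation: ΔP/P ≈ -D_mod · Δy = -5.35 × (+0.017) = -0.090950.
New price ≈ 113.97 × (1 - 0.090950) = 103.6044285.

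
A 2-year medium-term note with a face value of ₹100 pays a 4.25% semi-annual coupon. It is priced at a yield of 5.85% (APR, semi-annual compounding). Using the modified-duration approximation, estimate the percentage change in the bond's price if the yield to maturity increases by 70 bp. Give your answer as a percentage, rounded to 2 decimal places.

-1.32%

Periodic yield y = 0.02925. Modified duration first:
  t   CF        PV=CF/(1+0.02925)^t    t·PV
  1        2.125         2.0646         2.0646
  2        2.125         2.0059         4.0119
  3        2.125         1.9489         5.8468
  4      102.125        91.0015       364.0060
  Σ                     97.0210       375.9293
P = 97.0210; D_Mac = 3.87472 half-year periods = 1.93736 yrs; D_mod = 1.93736/(1+0.02925) = 1.88230 yrs.
ΔP/P ≈ -D_mod · Δy = -1.88230 × (+0.007) = -0.013176 = -1.3176%.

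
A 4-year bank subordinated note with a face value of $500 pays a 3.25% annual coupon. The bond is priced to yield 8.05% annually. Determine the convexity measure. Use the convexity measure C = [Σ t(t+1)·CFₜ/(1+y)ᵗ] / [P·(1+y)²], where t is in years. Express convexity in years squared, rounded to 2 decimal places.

With y = 0.0805:
  t   CF        PV=CF/(1+0.0805)^t    t·PV        t(t+1)·PV
  1        16.25        15.0393        15.0393          30.0787
  2        16.25        13.9189        27.8377          83.5132
  3        16.25        12.8819        38.6456         154.5825
  4       516.25       378.7573     1,515.0291       7,575.1454
  Σ                    420.5973     1,596.5518       7,843.3198
P = 420.5973.
Convexity = Σ t(t+1)·PV / [P·(1+y)²] = 7,843.3198 / (420.5973 × 1.167480) = 15.97290.

15.97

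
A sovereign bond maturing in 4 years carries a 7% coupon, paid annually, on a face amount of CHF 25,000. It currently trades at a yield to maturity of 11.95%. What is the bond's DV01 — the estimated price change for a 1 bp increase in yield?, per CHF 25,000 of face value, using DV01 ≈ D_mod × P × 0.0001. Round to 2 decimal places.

Periodic yield y = 0.1195.
  t   CF        PV=CF/(1+0.1195)^t    t·PV
  1     1,750.00     1,563.1979     1,563.1979
  2     1,750.00     1,396.3357     2,792.6715
  3     1,750.00     1,247.2852     3,741.8555
  4    26,750.00    17,030.4998    68,121.9994
  Σ                 21,237.3186    76,219.7242
P = 21,237.3186; D_Mac = 3.58895 yrs; D_mod = 3.20585 yrs.
DV01 ≈ 3.20585 × 21,237.3186 × 0.0001 = 6.808372.

CHF 6.81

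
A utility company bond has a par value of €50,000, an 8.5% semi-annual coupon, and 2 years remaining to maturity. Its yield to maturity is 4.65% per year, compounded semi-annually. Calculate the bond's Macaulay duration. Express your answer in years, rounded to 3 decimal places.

1.886 years

Periodic yield y = 0.02325. Discount each cash flow and weight by its period:
  t   CF        PV=CF/(1+0.02325)^t    t·PV
  1     2,125.00     2,076.7163     2,076.7163
  2     2,125.00     2,029.5298     4,059.0596
  3     2,125.00     1,983.4154     5,950.2461
  4    52,125.00    47,546.5549   190,186.2197
  Σ                 53,636.2164   202,272.2417
Price P = Σ PV = 53,636.2164.
Macaulay duration = Σ(t·PV) / P = 202,272.2417 / 53,636.2164 = 3.77119 half-year periods.
In years: 3.77119 / 2 = 1.88559 years.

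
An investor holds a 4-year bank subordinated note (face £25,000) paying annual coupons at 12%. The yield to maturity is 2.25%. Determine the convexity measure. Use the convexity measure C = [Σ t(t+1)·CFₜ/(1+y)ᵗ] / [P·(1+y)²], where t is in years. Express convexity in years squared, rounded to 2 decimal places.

With y = 0.0225:
  t   CF        PV=CF/(1+0.0225)^t    t·PV        t(t+1)·PV
  1     3,000.00     2,933.9853     2,933.9853       5,867.9707
  2     3,000.00     2,869.4233     5,738.8466      17,216.5398
  3     3,000.00     2,806.2820     8,418.8459      33,675.3835
  4    28,000.00    25,615.6137   102,462.4547     512,312.2733
  Σ                 34,225.3043   119,554.1325     569,072.1674
P = 34,225.3043.
Convexity = Σ t(t+1)·PV / [P·(1+y)²] = 569,072.1674 / (34,225.3043 × 1.045506) = 15.90352.

15.90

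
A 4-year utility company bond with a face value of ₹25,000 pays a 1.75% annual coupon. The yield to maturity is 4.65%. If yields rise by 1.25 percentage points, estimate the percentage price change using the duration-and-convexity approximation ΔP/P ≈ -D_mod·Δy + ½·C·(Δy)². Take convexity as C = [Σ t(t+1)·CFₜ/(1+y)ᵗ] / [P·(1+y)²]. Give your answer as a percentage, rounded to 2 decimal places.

-4.51%

With y = 0.0465:
  t   CF        PV=CF/(1+0.0465)^t    t·PV        t(t+1)·PV
  1       437.50       418.0602       418.0602         836.1204
  2       437.50       399.4842       798.9684       2,396.9051
  3       437.50       381.7336     1,145.2007       4,580.8029
  4    25,437.50    21,208.8683    84,835.4733     424,177.3666
  Σ                 22,408.1463    87,197.7026     431,991.1950
P = 22,408.1463; D_Mac = 3.89134 yrs; D_mod = 3.71843 yrs; C = 17.60315.
Duration effect: -3.71843 × (+0.0125) = -0.046480
Convexity effect: 0.5 × 17.60315 × (0.0125)² = +0.0013752
ΔP/P ≈ -0.046480 + 0.0013752 = -0.045105 = -4.5105%.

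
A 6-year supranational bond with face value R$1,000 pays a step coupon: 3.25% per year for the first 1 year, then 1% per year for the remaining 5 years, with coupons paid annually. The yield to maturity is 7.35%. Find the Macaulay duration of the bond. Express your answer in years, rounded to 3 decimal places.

5.678 years

Periodic yield y = 0.0735. Discount each cash flow and weight by its year:
  t   CF        PV=CF/(1+0.0735)^t    t·PV
  1        32.50        30.2748        30.2748
  2        10.00         8.6775        17.3551
  3        10.00         8.0834        24.2502
  4        10.00         7.5299        30.1198
  5        10.00         7.0144        35.0719
  6     1,010.00       659.9470     3,959.6822
  Σ                    721.5271     4,096.7540
Price P = Σ PV = 721.5271.
Macaulay duration = Σ(t·PV) / P = 4,096.7540 / 721.5271 = 5.67789 years.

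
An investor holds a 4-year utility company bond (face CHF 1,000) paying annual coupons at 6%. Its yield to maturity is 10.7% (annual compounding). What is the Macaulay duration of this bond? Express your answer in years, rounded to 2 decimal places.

3.64 years

Periodic yield y = 0.107. Discount each cash flow and weight by its year:
  t   CF        PV=CF/(1+0.107)^t    t·PV
  1        60.00        54.2005        54.2005
  2        60.00        48.9616        97.9233
  3        60.00        44.2291       132.6874
  4     1,060.00       705.8548     2,823.4193
  Σ                    853.2461     3,108.2305
Price P = Σ PV = 853.2461.
Macaulay duration = Σ(t·PV) / P = 3,108.2305 / 853.2461 = 3.64283 years.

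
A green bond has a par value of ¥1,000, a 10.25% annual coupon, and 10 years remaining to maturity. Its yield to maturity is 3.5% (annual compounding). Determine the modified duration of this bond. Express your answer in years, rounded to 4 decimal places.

7.1387 years

Periodic yield y = 0.035. First find Macaulay duration:
  t   CF        PV=CF/(1+0.035)^t    t·PV
  1       102.50        99.0338        99.0338
  2       102.50        95.6848       191.3697
  3       102.50        92.4491       277.3474
  4       102.50        89.3228       357.2913
  5       102.50        86.3022       431.5112
  6       102.50        83.3838       500.3029
  7       102.50        80.5641       563.9485
  8       102.50        77.8397       622.7175
  9       102.50        75.2074       676.8668
  10    1,102.50       781.5830     7,815.8299
  Σ                  1,561.3709    11,536.2191
P = 1,561.3709; Macaulay duration = 11,536.2191 / 1,561.3709 = 7.38852 years.
Modified duration = D_Mac / (1 + y) = 7.38852 / 1.035 = 7.13867 years.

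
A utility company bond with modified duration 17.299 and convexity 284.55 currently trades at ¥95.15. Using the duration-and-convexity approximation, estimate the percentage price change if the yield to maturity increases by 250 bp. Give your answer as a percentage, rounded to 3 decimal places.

-34.355%

Duration effect: -D_mod·Δy = -17.299 × (+0.025) = -0.432475
Convexity effect: ½·C·(Δy)² = 0.5 × 284.55 × (0.025)² = +0.088921875
ΔP/P ≈ -0.432475 + 0.088921875 = -0.343553125
= -34.3553125%.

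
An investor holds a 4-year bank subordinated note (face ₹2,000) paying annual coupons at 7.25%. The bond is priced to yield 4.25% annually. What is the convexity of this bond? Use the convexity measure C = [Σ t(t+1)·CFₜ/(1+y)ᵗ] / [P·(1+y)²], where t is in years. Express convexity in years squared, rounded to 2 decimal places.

With y = 0.0425:
  t   CF        PV=CF/(1+0.0425)^t    t·PV        t(t+1)·PV
  1       145.00       139.0887       139.0887         278.1775
  2       145.00       133.4184       266.8369         800.5107
  3       145.00       127.9793       383.9380       1,535.7519
  4     2,145.00     1,816.0301     7,264.1204      36,320.6020
  Σ                  2,216.5166     8,053.9840      38,935.0420
P = 2,216.5166.
Convexity = Σ t(t+1)·PV / [P·(1+y)²] = 38,935.0420 / (2,216.5166 × 1.086806) = 16.16283.

16.16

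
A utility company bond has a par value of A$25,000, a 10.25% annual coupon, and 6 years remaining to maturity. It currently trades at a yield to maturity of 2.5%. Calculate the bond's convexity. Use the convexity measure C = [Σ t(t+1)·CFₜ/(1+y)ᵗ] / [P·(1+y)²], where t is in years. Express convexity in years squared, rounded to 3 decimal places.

With y = 0.025:
  t   CF        PV=CF/(1+0.025)^t    t·PV        t(t+1)·PV
  1     2,562.50     2,500.0000     2,500.0000       5,000.0000
  2     2,562.50     2,439.0244     4,878.0488      14,634.1463
  3     2,562.50     2,379.5360     7,138.6080      28,554.4319
  4     2,562.50     2,321.4985     9,285.9941      46,429.9705
  5     2,562.50     2,264.8766    11,324.3831      67,946.2984
  6    27,562.50    23,767.0574   142,602.3442     998,216.4095
  Σ                 35,671.9929   177,729.3781   1,160,781.2566
P = 35,671.9929.
Convexity = Σ t(t+1)·PV / [P·(1+y)²] = 1,160,781.2566 / (35,671.9929 × 1.050625) = 30.97243.

30.972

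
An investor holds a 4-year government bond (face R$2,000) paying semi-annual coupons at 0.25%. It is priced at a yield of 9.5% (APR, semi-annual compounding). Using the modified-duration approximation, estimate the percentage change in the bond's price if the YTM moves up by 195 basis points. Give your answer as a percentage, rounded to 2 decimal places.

-7.41%

Periodic yield y = 0.0475. Modified duration first:
  t   CF        PV=CF/(1+0.0475)^t    t·PV
  1         2.50         2.3866         2.3866
  2         2.50         2.2784         4.5568
  3         2.50         2.1751         6.5253
  4         2.50         2.0765         8.3058
  5         2.50         1.9823         9.9115
  6         2.50         1.8924        11.3545
  7         2.50         1.8066        12.6462
  8     2,002.50     1,381.4662    11,051.7298
  Σ                  1,396.0641    11,107.4166
P = 1,396.0641; D_Mac = 7.95624 half-year periods = 3.97812 yrs; D_mod = 3.97812/(1+0.0475) = 3.79773 yrs.
ΔP/P ≈ -D_mod · Δy = -3.79773 × (+0.0195) = -0.074056 = -7.4056%.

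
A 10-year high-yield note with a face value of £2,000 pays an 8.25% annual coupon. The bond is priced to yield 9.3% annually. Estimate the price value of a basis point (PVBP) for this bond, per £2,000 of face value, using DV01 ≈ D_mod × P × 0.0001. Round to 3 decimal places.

£1.209

Periodic yield y = 0.093.
  t   CF        PV=CF/(1+0.093)^t    t·PV
  1       165.00       150.9607       150.9607
  2       165.00       138.1159       276.2318
  3       165.00       126.3640       379.0921
  4       165.00       115.6121       462.4484
  5       165.00       105.7750       528.8751
  6       165.00        96.7750       580.6497
  7       165.00        88.5407       619.7847
  8       165.00        81.0070       648.0561
  9       165.00        74.1144       667.0294
  10    2,165.00       889.7260     8,897.2600
  Σ                  1,866.9907    13,210.3880
P = 1,866.9907; D_Mac = 7.07577 yrs; D_mod = 6.47371 yrs.
DV01 ≈ 6.47371 × 1,866.9907 × 0.0001 = 1.208636.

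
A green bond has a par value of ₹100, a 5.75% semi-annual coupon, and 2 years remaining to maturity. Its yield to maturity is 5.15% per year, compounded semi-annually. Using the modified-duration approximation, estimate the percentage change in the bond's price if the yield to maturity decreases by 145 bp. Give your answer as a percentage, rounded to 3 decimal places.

+2.712%

Periodic yield y = 0.02575. Modified duration first:
  t   CF        PV=CF/(1+0.02575)^t    t·PV
  1        2.875         2.8028         2.8028
  2        2.875         2.7325         5.4649
  3        2.875         2.6639         7.9916
  4      102.875        92.9274       371.7096
  Σ                    101.1266       387.9689
P = 101.1266; D_Mac = 3.83647 half-year periods = 1.91823 yrs; D_mod = 1.91823/(1+0.02575) = 1.87008 yrs.
ΔP/P ≈ -D_mod · Δy = -1.87008 × (-0.0145) = +0.027116 = +2.7116%.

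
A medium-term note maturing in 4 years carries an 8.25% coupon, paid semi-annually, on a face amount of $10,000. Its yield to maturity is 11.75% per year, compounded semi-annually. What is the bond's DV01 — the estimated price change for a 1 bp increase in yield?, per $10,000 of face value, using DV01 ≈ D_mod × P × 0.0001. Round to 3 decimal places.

Periodic yield y = 0.05875.
  t   CF        PV=CF/(1+0.05875)^t    t·PV
  1       412.50       389.6104       389.6104
  2       412.50       367.9909       735.9818
  3       412.50       347.5711     1,042.7134
  4       412.50       328.2844     1,313.1376
  5       412.50       310.0679     1,550.3396
  6       412.50       292.8623     1,757.1736
  7       412.50       276.6113     1,936.2794
  8    10,412.50     6,594.8911    52,759.1287
  Σ                  8,907.8895    61,484.3645
P = 8,907.8895; D_Mac = 6.90224 half-year periods = 3.45112 yrs; D_mod = 3.25962 yrs.
DV01 ≈ 3.25962 × 8,907.8895 × 0.0001 = 2.903630.

$2.904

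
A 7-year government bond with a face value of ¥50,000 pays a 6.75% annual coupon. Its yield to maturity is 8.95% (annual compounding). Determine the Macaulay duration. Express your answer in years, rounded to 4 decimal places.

5.7213 years

Periodic yield y = 0.0895. Discount each cash flow and weight by its year:
  t   CF        PV=CF/(1+0.0895)^t    t·PV
  1     3,375.00     3,097.7513     3,097.7513
  2     3,375.00     2,843.2779     5,686.5558
  3     3,375.00     2,609.7089     7,829.1268
  4     3,375.00     2,395.3272     9,581.3086
  5     3,375.00     2,198.5564    10,992.7818
  6     3,375.00     2,017.9499    12,107.6991
  7    53,375.00    29,291.8800   205,043.1598
  Σ                 44,454.4514   254,338.3833
Price P = Σ PV = 44,454.4514.
Macaulay duration = Σ(t·PV) / P = 254,338.3833 / 44,454.4514 = 5.72133 years.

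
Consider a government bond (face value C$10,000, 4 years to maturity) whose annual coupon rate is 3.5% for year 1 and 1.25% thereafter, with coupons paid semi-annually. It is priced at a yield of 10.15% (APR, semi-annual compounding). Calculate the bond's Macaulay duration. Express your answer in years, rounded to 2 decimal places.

3.80 years

Periodic yield y = 0.05075. Discount each cash flow and weight by its period:
  t   CF        PV=CF/(1+0.05075)^t    t·PV
  1       175.00       166.5477       166.5477
  2       175.00       158.5036       317.0073
  3        62.50        53.8743       161.6230
  4        62.50        51.2723       205.0890
  5        62.50        48.7959       243.9793
  6        62.50        46.4391       278.6345
  7        62.50        44.1961       309.3729
  8    10,062.50     6,771.9026    54,175.2209
  Σ                  7,341.5316    55,857.4746
Price P = Σ PV = 7,341.5316.
Macaulay duration = Σ(t·PV) / P = 55,857.4746 / 7,341.5316 = 7.60842 half-year periods.
In years: 7.60842 / 2 = 3.80421 years.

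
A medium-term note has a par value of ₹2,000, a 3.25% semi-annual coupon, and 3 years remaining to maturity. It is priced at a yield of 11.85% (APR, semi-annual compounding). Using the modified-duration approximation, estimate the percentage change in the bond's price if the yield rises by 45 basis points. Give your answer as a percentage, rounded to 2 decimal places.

-1.22%

Periodic yield y = 0.05925. Modified duration first:
  t   CF        PV=CF/(1+0.05925)^t    t·PV
  1        32.50        30.6821        30.6821
  2        32.50        28.9659        57.9317
  3        32.50        27.3456        82.0369
  4        32.50        25.8160       103.2641
  5        32.50        24.3720       121.8600
  6     2,032.50     1,438.9302     8,633.5810
  Σ                  1,576.1118     9,029.3558
P = 1,576.1118; D_Mac = 5.72888 half-year periods = 2.86444 yrs; D_mod = 2.86444/(1+0.05925) = 2.70422 yrs.
ΔP/P ≈ -D_mod · Δy = -2.70422 × (+0.0045) = -0.012169 = -1.2169%.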